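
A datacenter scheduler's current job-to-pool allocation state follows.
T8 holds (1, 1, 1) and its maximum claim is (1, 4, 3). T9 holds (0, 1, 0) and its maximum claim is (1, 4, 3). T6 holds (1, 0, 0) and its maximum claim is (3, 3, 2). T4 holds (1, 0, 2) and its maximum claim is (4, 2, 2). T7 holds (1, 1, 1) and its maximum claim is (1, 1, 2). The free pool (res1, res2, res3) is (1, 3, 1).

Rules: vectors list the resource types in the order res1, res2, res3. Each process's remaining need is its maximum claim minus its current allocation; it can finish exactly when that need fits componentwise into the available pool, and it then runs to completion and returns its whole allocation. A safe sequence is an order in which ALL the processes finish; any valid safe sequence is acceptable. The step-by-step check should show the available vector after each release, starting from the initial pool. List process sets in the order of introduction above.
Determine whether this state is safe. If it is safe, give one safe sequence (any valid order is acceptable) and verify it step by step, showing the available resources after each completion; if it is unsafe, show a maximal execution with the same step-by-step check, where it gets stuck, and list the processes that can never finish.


SAFE, for example via the order T7, T8, T9, T4, T6.
Key observation: T7 is the earliest step where a requested resource binds exactly: need (0, 0, 1), pool (1, 3, 1) at its turn.
Step-by-step check:
  pool = (1, 3, 1)
  T7: need (0, 0, 1) fits (1, 3, 1); releases (1, 1, 1), pool now (2, 4, 2)
  T8: need (0, 3, 2) fits (2, 4, 2); releases (1, 1, 1), pool now (3, 5, 3)
  T9: need (1, 3, 3) fits (3, 5, 3); releases (0, 1, 0), pool now (3, 6, 3)
  T4: need (3, 2, 0) fits (3, 6, 3); releases (1, 0, 2), pool now (4, 6, 5)
  T6: need (2, 3, 2) fits (4, 6, 5); releases (1, 0, 0), pool now (5, 6, 5)


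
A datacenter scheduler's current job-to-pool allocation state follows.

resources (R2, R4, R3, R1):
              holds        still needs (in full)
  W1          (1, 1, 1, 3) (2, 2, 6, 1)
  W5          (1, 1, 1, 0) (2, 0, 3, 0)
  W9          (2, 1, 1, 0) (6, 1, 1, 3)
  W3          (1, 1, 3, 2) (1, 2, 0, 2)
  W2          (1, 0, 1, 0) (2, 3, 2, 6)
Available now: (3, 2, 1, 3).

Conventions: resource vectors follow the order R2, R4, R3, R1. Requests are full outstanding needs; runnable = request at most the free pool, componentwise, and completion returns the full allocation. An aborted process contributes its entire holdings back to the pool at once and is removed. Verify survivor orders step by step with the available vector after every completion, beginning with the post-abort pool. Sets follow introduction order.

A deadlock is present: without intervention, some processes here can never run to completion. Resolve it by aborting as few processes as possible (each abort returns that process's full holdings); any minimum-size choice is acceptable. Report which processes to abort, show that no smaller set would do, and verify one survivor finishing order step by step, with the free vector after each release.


Abort W9.
Key observation: before aborting W9, W1 was permanently blocked — no order could ever run it; afterwards it completes at step 3.
Why nothing smaller works: aborting no one leaves the state deadlocked as given.
Survivors finish in the order: W3, W5, W1, W2. Step-by-step check (pool after the aborts first):
  pool = (5, 3, 2, 3)
  W3: need (1, 2, 0, 2) fits (5, 3, 2, 3); releases (1, 1, 3, 2), pool now (6, 4, 5, 5)
  W5: need (2, 0, 3, 0) fits (6, 4, 5, 5); releases (1, 1, 1, 0), pool now (7, 5, 6, 5)
  W1: need (2, 2, 6, 1) fits (7, 5, 6, 5); releases (1, 1, 1, 3), pool now (8, 6, 7, 8)
  W2: need (2, 3, 2, 6) fits (8, 6, 7, 8); releases (1, 0, 1, 0), pool now (9, 6, 8, 8)


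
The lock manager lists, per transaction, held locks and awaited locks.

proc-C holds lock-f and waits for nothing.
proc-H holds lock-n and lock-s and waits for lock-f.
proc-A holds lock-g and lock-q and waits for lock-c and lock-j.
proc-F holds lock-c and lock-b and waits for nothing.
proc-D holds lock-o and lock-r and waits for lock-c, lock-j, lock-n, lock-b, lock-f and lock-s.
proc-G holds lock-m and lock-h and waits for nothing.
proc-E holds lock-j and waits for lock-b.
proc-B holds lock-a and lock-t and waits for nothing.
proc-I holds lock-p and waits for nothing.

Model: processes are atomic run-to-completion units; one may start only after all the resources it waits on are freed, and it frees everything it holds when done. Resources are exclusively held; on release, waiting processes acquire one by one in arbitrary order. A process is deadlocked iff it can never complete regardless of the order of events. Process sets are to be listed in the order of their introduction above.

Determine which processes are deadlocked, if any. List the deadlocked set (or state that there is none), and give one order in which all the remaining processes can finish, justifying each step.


Nothing here is deadlocked.
Key observation: all waits point, directly or indirectly, at processes that can finish, so nothing is permanently blocked.
One completion order for the rest: proc-C, proc-F, proc-E, proc-H, proc-G, proc-B, proc-I, proc-D, proc-A.
Check, step by step:
  proc-C waits on nothing -> runs at once and releases lock-f
  proc-F waits on nothing -> runs at once and releases lock-c and lock-b
  run proc-E (all its waits — lock-b — are resolved); releases lock-j
  run proc-H (all its waits — lock-f — are resolved); releases lock-n and lock-s
  proc-G waits on nothing -> runs at once and releases lock-m and lock-h
  proc-B waits on nothing -> runs at once and releases lock-a and lock-t
  proc-I waits on nothing -> runs at once and releases lock-p
  run proc-D (all its waits — lock-c, lock-j, lock-n, lock-b, lock-f and lock-s — are resolved); releases lock-o and lock-r
  run proc-A (all its waits — lock-c and lock-j — are resolved); releases lock-g and lock-q


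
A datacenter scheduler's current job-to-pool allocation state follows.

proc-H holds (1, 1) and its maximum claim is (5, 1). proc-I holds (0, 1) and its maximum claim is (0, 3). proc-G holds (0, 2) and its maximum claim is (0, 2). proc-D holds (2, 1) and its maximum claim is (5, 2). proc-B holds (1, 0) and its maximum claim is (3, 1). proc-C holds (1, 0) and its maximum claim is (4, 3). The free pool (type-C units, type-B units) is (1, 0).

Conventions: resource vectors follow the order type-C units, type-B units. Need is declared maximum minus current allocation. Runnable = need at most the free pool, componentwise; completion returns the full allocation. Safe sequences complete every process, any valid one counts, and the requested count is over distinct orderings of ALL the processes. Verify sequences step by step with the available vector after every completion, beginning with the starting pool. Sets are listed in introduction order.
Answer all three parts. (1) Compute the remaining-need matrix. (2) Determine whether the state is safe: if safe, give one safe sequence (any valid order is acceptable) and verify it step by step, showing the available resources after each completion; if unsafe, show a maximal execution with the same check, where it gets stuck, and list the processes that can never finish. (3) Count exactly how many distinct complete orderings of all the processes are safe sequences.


(1) Remaining need (order type-C units, type-B units):
  proc-H: (4, 0)
  proc-I: (0, 2)
  proc-G: (0, 0)
  proc-D: (3, 1)
  proc-B: (2, 1)
  proc-C: (3, 3)
(2) The state is UNSAFE.
Key observation: even finishing proc-G, proc-I leaves just (1, 3) free — too little type-C units for any of the remaining processes.
A maximal execution: proc-G, proc-I — then nothing else fits. Verifying each step:
  pool = (1, 0)
  proc-G needs (0, 0) <= (1, 0) -> finishes; pool += (0, 2) = (1, 2)
  proc-I needs (0, 2) <= (1, 2) -> finishes; pool += (0, 1) = (1, 3)
  proc-H still needs (4, 0) but only (1, 3) is free — short on type-C units
  proc-D still needs (3, 1) but only (1, 3) is free — short on type-C units
  proc-B still needs (2, 1) but only (1, 3) is free — short on type-C units
  proc-C still needs (3, 3) but only (1, 3) is free — short on type-C units
Never able to finish: proc-H, proc-D, proc-B and proc-C.
(3) Precisely 0 of the possible complete orderings are safe sequences.


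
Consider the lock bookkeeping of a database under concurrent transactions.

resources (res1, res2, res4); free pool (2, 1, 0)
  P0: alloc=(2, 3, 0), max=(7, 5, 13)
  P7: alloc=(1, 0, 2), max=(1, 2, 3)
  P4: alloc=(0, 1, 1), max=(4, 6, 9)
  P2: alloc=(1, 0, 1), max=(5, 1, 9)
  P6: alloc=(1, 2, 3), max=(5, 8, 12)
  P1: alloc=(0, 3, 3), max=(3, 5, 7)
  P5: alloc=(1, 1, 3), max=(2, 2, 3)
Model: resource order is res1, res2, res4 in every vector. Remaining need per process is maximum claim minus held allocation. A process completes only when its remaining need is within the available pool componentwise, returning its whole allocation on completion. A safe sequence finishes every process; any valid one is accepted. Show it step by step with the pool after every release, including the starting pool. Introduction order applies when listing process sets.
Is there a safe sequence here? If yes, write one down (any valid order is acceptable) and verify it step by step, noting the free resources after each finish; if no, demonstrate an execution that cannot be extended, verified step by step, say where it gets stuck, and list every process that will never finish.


The state is SAFE; one workable sequence: P5, P7, P1, P2, P4, P6, P0.
Key observation: at P5 the run first touches a limit — (1, 1, 0) against (2, 1, 0), exact on a resource it actually requests.
Check, step by step:
  pool = (2, 1, 0)
  P5: need (1, 1, 0) fits (2, 1, 0); releases (1, 1, 3), pool now (3, 2, 3)
  P7: need (0, 2, 1) fits (3, 2, 3); releases (1, 0, 2), pool now (4, 2, 5)
  P1: need (3, 2, 4) fits (4, 2, 5); releases (0, 3, 3), pool now (4, 5, 8)
  P2: need (4, 1, 8) fits (4, 5, 8); releases (1, 0, 1), pool now (5, 5, 9)
  P4: need (4, 5, 8) fits (5, 5, 9); releases (0, 1, 1), pool now (5, 6, 10)
  P6: need (4, 6, 9) fits (5, 6, 10); releases (1, 2, 3), pool now (6, 8, 13)
  P0: need (5, 2, 13) fits (6, 8, 13); releases (2, 3, 0), pool now (8, 11, 13)


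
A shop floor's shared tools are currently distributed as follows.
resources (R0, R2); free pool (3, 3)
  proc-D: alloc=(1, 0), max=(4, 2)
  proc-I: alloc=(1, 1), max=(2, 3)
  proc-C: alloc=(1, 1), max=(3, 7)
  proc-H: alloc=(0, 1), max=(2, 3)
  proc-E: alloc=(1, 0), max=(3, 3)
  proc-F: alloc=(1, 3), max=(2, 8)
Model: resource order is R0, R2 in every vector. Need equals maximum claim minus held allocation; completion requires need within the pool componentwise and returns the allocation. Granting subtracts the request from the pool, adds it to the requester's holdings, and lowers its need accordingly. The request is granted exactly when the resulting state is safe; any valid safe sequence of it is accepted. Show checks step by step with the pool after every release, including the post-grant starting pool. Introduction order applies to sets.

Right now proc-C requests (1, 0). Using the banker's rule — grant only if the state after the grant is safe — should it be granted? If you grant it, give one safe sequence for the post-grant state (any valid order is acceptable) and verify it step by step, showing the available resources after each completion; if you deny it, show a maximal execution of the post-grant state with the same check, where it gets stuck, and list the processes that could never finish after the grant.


GRANT. The post-grant state is safe; one safe sequence: proc-H, proc-E, proc-I, proc-F, proc-D, proc-C.
Key observation: even at the reduced pool (2, 3), proc-H fits immediately, so safety survives the grant.
Step-by-step check of the post-grant state:
  pool = (2, 3)
  proc-H needs (2, 2) <= (2, 3) -> finishes; pool += (0, 1) = (2, 4)
  proc-E needs (2, 3) <= (2, 4) -> finishes; pool += (1, 0) = (3, 4)
  proc-I needs (1, 2) <= (3, 4) -> finishes; pool += (1, 1) = (4, 5)
  proc-F needs (1, 5) <= (4, 5) -> finishes; pool += (1, 3) = (5, 8)
  proc-D needs (3, 2) <= (5, 8) -> finishes; pool += (1, 0) = (6, 8)
  proc-C needs (1, 6) <= (6, 8) -> finishes; pool += (2, 1) = (8, 9)


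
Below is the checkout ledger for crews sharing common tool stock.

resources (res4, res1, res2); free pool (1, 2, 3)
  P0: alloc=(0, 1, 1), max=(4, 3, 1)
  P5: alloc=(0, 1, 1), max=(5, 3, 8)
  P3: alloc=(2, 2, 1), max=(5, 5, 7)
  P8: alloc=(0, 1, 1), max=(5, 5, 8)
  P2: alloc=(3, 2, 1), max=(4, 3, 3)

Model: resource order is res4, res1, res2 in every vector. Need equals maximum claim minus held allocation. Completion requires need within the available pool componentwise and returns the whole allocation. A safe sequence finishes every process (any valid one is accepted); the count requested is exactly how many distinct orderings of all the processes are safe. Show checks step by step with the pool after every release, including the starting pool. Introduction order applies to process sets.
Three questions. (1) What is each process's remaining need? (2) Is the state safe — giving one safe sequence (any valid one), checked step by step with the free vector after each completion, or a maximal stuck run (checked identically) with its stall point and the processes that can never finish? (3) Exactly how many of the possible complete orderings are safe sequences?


(1) Remaining need (order res4, res1, res2):
  P0: (4, 2, 0)
  P5: (5, 2, 7)
  P3: (3, 3, 6)
  P8: (5, 4, 7)
  P2: (1, 1, 2)
(2) The state is UNSAFE.
Key observation: res2 is the bottleneck — with P2, P0 done the pool holds (4, 5, 5), short of every remaining need.
Going as far as possible: P2, P0; after that, nothing fits. Verifying each step:
  pool = (1, 2, 3)
  P2 needs (1, 1, 2) <= (1, 2, 3) -> finishes; pool += (3, 2, 1) = (4, 4, 4)
  P0 needs (4, 2, 0) <= (4, 4, 4) -> finishes; pool += (0, 1, 1) = (4, 5, 5)
  P5 still needs (5, 2, 7) but only (4, 5, 5) is free — short on res4 and res2
  P3 still needs (3, 3, 6) but only (4, 5, 5) is free — short on res2
  P8 still needs (5, 4, 7) but only (4, 5, 5) is free — short on res4 and res2
Permanently blocked: P5, P3 and P8.
(3) The exact count: 0 of the possible complete orderings are safe sequences.


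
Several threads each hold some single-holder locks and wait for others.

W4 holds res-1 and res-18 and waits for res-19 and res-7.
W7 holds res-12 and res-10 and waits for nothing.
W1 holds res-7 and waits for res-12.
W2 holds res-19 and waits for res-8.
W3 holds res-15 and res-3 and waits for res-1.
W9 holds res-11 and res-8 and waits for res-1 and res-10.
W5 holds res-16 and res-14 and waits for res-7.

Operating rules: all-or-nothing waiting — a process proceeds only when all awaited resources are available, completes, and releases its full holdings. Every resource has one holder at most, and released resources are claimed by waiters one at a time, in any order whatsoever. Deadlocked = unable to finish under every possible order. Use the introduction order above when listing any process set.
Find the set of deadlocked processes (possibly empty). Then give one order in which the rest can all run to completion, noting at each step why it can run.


The deadlocked set is W4, W2, W3 and W9.
Key observation: the waits loop around W4 -> W2 -> W9 -> W4 with no way out; W3 waits into the deadlock from upstream.
One completion order for the rest: W7, W1, W5.
Check, step by step:
  run W7 (it waits on nothing); releases res-12 and res-10
  W1: everything it awaited (res-12) is free; runs, freeing res-7
  W5: everything it awaited (res-7) is free; runs, freeing res-16 and res-14


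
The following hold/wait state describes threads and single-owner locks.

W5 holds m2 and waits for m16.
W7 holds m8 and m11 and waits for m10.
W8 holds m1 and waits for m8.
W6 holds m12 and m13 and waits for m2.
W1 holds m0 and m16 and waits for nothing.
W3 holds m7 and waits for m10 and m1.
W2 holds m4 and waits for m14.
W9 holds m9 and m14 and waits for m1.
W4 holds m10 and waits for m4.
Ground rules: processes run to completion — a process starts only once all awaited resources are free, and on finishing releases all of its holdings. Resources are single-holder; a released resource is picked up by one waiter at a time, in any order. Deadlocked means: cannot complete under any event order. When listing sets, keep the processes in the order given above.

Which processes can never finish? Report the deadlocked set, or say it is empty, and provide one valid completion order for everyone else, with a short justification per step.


Deadlocked: W7, W8, W3, W2, W9 and W4.
Key observation: the wait chain closes on itself along W7 -> W4 -> W2 -> W9 -> W8 -> W7; W3 waits into the deadlock from upstream.
The rest can finish in the order W1, W5, W6.
Verifying each step:
  run W1 (it waits on nothing); releases m0 and m16
  run W5 (all its waits — m16 — are resolved); releases m2
  run W6 (all its waits — m2 — are resolved); releases m12 and m13


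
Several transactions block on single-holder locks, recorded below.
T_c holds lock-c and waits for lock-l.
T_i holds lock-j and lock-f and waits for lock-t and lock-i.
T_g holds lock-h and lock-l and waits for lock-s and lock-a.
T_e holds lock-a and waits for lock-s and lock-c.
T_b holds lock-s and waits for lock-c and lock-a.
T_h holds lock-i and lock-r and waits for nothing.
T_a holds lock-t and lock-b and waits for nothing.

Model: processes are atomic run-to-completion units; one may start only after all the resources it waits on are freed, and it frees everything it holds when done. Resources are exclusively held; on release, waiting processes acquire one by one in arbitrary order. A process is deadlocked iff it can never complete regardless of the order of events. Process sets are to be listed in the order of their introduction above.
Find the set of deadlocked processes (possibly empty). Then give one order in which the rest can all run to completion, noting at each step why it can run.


Deadlocked set: T_c, T_g, T_e and T_b.
Key observation: the waits loop around T_c -> T_g -> T_e -> T_c with no way out; T_b is caught in further circular waits.
A valid finishing order for the others: T_h, T_a, T_i.
Verifying each step:
  run T_h (it waits on nothing); releases lock-i and lock-r
  run T_a (it waits on nothing); releases lock-t and lock-b
  T_i waits on lock-t and lock-i — all released -> runs and releases lock-j and lock-f


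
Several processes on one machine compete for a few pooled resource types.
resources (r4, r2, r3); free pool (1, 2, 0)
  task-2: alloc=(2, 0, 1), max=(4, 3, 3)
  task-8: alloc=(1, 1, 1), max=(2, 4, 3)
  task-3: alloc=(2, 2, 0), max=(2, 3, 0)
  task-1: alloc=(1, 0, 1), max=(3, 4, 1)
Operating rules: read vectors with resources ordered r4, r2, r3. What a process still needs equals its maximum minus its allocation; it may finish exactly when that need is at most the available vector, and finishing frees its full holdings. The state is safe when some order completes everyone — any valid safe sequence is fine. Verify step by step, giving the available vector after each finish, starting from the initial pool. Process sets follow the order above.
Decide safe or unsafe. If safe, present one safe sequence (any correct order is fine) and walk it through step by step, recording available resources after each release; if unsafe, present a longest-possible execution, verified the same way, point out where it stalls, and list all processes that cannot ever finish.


The state is UNSAFE.
Key observation: the wall is r3: completing task-3, task-1 brings the pool only to (4, 4, 1), and all the rest need more.
Going as far as possible: task-3, task-1; after that, nothing fits. Step-by-step check:
  pool = (1, 2, 0)
  run task-3 (needs (0, 1, 0), free (1, 2, 0)); after release of (2, 2, 0) the pool is (3, 4, 0)
  run task-1 (needs (2, 4, 0), free (3, 4, 0)); after release of (1, 0, 1) the pool is (4, 4, 1)
  task-2 still needs (2, 3, 2) but only (4, 4, 1) is free — short on r3
  task-8 still needs (1, 3, 2) but only (4, 4, 1) is free — short on r3
Never able to finish: task-2 and task-8.


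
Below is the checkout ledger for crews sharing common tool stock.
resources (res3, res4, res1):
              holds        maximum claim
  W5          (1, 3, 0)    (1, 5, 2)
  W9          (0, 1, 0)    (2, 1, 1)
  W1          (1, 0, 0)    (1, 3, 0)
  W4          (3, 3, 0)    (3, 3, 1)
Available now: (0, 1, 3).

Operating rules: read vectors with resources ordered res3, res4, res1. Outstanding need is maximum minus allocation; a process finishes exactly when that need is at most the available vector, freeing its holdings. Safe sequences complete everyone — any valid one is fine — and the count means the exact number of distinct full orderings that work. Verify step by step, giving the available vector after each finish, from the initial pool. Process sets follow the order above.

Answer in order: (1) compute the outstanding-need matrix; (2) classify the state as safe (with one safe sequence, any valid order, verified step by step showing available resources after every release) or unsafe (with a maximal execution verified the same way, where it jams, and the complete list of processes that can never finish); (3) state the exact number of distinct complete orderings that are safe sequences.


(1) Outstanding need per process (order res3, res4, res1):
  W5: (0, 2, 2)
  W9: (2, 0, 1)
  W1: (0, 3, 0)
  W4: (0, 0, 1)
(2) SAFE, for example via the order W4, W1, W5, W9.
Key observation: no step in this order meets a requested resource exactly; the smallest headroom is 1, first reached at W1 (need (0, 3, 0), pool (3, 4, 3)).
Check, step by step:
  pool = (0, 1, 3)
  W4: need (0, 0, 1) fits (0, 1, 3); releases (3, 3, 0), pool now (3, 4, 3)
  W1: need (0, 3, 0) fits (3, 4, 3); releases (1, 0, 0), pool now (4, 4, 3)
  W5: need (0, 2, 2) fits (4, 4, 3); releases (1, 3, 0), pool now (5, 7, 3)
  W9: need (2, 0, 1) fits (5, 7, 3); releases (0, 1, 0), pool now (5, 8, 3)
(3) Exactly 6 of the possible complete orderings are safe sequences.


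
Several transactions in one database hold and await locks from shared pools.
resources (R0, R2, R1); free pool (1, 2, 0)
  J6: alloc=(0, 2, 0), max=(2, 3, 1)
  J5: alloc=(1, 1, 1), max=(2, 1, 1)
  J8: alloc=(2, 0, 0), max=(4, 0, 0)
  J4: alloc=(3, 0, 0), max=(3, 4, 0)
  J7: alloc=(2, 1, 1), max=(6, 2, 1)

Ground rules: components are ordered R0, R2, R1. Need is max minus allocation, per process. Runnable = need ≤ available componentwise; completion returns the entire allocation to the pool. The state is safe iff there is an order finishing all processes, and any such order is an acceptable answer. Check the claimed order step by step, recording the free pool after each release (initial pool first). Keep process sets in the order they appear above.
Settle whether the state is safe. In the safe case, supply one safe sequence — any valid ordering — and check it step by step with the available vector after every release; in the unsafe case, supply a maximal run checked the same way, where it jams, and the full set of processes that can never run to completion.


The state is SAFE; one workable sequence: J5, J8, J7, J4, J6.
Key observation: J5 is the earliest step where a requested resource binds exactly: need (1, 0, 0), pool (1, 2, 0) at its turn.
Verifying each step:
  pool = (1, 2, 0)
  J5 needs (1, 0, 0) <= (1, 2, 0) -> finishes; pool += (1, 1, 1) = (2, 3, 1)
  J8 needs (2, 0, 0) <= (2, 3, 1) -> finishes; pool += (2, 0, 0) = (4, 3, 1)
  J7 needs (4, 1, 0) <= (4, 3, 1) -> finishes; pool += (2, 1, 1) = (6, 4, 2)
  J4 needs (0, 4, 0) <= (6, 4, 2) -> finishes; pool += (3, 0, 0) = (9, 4, 2)
  J6 needs (2, 1, 1) <= (9, 4, 2) -> finishes; pool += (0, 2, 0) = (9, 6, 2)


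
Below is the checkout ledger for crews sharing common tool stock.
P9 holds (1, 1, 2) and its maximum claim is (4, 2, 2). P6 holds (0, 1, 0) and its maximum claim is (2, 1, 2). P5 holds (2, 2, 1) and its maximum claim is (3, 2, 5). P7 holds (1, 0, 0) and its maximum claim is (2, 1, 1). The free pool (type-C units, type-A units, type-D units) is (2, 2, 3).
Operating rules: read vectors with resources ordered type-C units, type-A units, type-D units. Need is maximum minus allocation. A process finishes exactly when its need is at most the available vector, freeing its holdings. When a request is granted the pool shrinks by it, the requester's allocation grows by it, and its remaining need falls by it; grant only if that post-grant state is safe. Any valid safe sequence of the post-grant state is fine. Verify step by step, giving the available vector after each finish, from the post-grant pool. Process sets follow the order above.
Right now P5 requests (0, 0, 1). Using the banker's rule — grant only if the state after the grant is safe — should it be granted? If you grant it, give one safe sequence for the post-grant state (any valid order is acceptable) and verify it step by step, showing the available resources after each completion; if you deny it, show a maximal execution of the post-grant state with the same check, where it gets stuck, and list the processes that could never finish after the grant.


GRANT — the state after the grant stays safe, e.g. via P7, P9, P6, P5.
Key observation: even at the reduced pool (2, 2, 2), P7 fits immediately, so safety survives the grant.
Check on the post-grant state, step by step:
  pool = (2, 2, 2)
  P7 needs (1, 1, 1) <= (2, 2, 2) -> finishes; pool += (1, 0, 0) = (3, 2, 2)
  P9 needs (3, 1, 0) <= (3, 2, 2) -> finishes; pool += (1, 1, 2) = (4, 3, 4)
  P6 needs (2, 0, 2) <= (4, 3, 4) -> finishes; pool += (0, 1, 0) = (4, 4, 4)
  P5 needs (1, 0, 3) <= (4, 4, 4) -> finishes; pool += (2, 2, 2) = (6, 6, 6)


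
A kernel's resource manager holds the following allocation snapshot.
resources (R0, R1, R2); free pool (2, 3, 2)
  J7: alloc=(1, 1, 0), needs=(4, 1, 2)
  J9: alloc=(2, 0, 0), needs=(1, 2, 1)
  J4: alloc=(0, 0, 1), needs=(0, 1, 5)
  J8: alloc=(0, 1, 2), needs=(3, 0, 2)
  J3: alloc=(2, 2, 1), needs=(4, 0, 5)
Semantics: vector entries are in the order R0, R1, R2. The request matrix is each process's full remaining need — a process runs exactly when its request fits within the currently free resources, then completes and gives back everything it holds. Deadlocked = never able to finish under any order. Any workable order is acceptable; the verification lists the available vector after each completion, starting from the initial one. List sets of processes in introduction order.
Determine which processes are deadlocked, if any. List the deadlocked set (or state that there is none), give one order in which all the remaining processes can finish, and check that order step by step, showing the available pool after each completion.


Deadlocked: J4 and J3.
Key observation: the pool after J9, J7, J8 is (5, 5, 4); every surviving request exceeds it in R2, so progress ends there.
The rest can finish in the order J9, J7, J8. Walking it through:
  pool = (2, 3, 2)
  J9 needs (1, 2, 1) <= (2, 3, 2) -> finishes; pool += (2, 0, 0) = (4, 3, 2)
  J7 needs (4, 1, 2) <= (4, 3, 2) -> finishes; pool += (1, 1, 0) = (5, 4, 2)
  J8 needs (3, 0, 2) <= (5, 4, 2) -> finishes; pool += (0, 1, 2) = (5, 5, 4)
None of the blocked processes ever fits:
  blocked: J4 wants (0, 1, 5), pool (5, 5, 4) — not enough R2
  blocked: J3 wants (4, 0, 5), pool (5, 5, 4) — not enough R2


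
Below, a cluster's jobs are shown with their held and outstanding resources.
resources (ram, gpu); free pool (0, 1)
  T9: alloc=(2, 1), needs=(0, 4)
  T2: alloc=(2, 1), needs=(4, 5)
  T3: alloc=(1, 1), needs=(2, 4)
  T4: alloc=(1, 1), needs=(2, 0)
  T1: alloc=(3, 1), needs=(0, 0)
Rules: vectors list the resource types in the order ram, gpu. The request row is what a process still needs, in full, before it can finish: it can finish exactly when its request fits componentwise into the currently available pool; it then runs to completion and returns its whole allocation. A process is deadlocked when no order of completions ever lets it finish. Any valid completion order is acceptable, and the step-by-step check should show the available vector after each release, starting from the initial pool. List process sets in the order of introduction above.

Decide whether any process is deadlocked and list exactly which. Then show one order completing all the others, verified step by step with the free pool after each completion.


The deadlocked set is T9, T2 and T3.
Key observation: gpu is the bottleneck — with T1, T4 done the pool holds (4, 3), short of every remaining need.
The rest can finish in the order T1, T4. Check, step by step:
  pool = (0, 1)
  T1 needs (0, 0) <= (0, 1) -> finishes; pool += (3, 1) = (3, 2)
  T4 needs (2, 0) <= (3, 2) -> finishes; pool += (1, 1) = (4, 3)
None of the blocked processes ever fits:
  T9 still needs (0, 4) but only (4, 3) is free — short on gpu
  T2 still needs (4, 5) but only (4, 3) is free — short on gpu
  T3 still needs (2, 4) but only (4, 3) is free — short on gpu


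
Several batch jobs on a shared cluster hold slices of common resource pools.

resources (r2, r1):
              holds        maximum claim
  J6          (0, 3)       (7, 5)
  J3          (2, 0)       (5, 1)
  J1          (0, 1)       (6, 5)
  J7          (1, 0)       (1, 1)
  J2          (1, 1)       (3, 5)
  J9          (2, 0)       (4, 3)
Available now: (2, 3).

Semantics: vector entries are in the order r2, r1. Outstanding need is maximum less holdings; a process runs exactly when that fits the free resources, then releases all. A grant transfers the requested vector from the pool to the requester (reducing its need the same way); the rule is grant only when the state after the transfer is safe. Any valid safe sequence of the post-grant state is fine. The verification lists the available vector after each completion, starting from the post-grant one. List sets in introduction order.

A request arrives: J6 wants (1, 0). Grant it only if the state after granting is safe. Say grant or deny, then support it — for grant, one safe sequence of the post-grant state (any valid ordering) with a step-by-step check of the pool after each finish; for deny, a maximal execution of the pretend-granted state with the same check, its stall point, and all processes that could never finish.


GRANT. The post-grant state is safe; one safe sequence: J7, J9, J3, J6, J2, J1.
Key observation: with (1, 3) left after the transfer, J7 can run at once — the state stays safe.
Verifying the post-grant state step by step:
  pool = (1, 3)
  J7 needs (0, 1) <= (1, 3) -> finishes; pool += (1, 0) = (2, 3)
  J9 needs (2, 3) <= (2, 3) -> finishes; pool += (2, 0) = (4, 3)
  J3 needs (3, 1) <= (4, 3) -> finishes; pool += (2, 0) = (6, 3)
  J6 needs (6, 2) <= (6, 3) -> finishes; pool += (1, 3) = (7, 6)
  J2 needs (2, 4) <= (7, 6) -> finishes; pool += (1, 1) = (8, 7)
  J1 needs (6, 4) <= (8, 7) -> finishes; pool += (0, 1) = (8, 8)


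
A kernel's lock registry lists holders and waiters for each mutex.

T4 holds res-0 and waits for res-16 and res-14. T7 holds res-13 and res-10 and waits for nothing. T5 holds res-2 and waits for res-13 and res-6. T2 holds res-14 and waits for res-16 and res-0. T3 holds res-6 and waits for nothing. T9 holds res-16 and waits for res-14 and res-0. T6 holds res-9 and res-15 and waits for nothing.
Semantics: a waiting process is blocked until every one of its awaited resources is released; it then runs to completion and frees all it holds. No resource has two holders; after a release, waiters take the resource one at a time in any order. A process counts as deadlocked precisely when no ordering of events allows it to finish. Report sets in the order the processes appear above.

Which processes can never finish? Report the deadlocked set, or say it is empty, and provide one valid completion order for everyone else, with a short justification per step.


Deadlocked: T4, T2 and T9.
Key observation: along T4 -> T2 -> T4, each member waits on what the next one holds — a deadlock; T9 is caught in further circular waits.
One completion order for the rest: T7, T3, T6, T5.
Verifying each step:
  run T7 (it waits on nothing); releases res-13 and res-10
  run T3 (it waits on nothing); releases res-6
  run T6 (it waits on nothing); releases res-9 and res-15
  T5 waits on res-13 and res-6 — all released -> runs and releases res-2


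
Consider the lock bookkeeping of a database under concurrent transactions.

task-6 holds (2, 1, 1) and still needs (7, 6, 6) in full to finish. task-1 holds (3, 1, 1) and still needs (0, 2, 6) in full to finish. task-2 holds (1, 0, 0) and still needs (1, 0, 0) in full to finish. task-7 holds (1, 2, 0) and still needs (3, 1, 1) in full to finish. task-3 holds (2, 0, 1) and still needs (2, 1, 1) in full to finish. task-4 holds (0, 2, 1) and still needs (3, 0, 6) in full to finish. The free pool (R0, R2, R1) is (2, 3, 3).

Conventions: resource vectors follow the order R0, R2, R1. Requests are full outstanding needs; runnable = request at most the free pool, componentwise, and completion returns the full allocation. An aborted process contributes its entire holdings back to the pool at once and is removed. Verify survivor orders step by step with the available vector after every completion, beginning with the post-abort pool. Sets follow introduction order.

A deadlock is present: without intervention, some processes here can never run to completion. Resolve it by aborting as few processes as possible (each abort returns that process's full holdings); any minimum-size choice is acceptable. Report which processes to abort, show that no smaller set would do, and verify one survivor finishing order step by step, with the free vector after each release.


Abort task-1 and task-4.
Key observation: task-6 had no path to completion before; after the abort of task-1 and task-4 ((3, 3, 2) returned), step 2 is where it fits.
Why nothing smaller works — every single abort fails: task-6 alone leaves task-1 blocked (short on R1); task-1 alone leaves task-6 blocked (short on R1); task-2 alone leaves task-6 blocked (short on R0, R2 and R1); task-7 alone leaves task-6 blocked (short on R0, R2 and R1); task-3 alone leaves task-6 blocked (short on R0, R2 and R1); task-4 alone leaves task-6 blocked (short on R0 and R1).
The survivors complete as task-3, task-6, task-7, task-2. Verifying each step (starting from the post-abort pool):
  pool = (5, 6, 5)
  task-3 needs (2, 1, 1) <= (5, 6, 5) -> finishes; pool += (2, 0, 1) = (7, 6, 6)
  task-6 needs (7, 6, 6) <= (7, 6, 6) -> finishes; pool += (2, 1, 1) = (9, 7, 7)
  task-7 needs (3, 1, 1) <= (9, 7, 7) -> finishes; pool += (1, 2, 0) = (10, 9, 7)
  task-2 needs (1, 0, 0) <= (10, 9, 7) -> finishes; pool += (1, 0, 0) = (11, 9, 7)


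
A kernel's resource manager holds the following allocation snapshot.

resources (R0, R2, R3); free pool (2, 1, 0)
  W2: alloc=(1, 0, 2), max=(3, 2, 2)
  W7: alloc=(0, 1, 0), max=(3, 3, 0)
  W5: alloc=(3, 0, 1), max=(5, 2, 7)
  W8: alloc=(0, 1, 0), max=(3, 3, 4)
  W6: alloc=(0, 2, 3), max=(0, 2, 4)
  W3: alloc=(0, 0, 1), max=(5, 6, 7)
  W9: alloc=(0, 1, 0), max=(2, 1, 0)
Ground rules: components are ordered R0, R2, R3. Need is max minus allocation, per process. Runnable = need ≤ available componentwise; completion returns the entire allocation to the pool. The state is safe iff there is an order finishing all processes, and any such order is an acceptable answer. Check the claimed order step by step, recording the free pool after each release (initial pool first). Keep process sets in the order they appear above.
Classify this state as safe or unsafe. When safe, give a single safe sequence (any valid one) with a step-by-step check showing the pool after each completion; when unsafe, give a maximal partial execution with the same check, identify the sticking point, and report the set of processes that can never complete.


UNSAFE.
Key observation: R3 is the bottleneck — with W9, W2, W7, W6, W8 done the pool holds (3, 6, 5), short of every remaining need.
Going as far as possible: W9, W2, W7, W6, W8; after that, nothing fits. Step-by-step check:
  pool = (2, 1, 0)
  W9 needs (2, 0, 0) <= (2, 1, 0) -> finishes; pool += (0, 1, 0) = (2, 2, 0)
  W2 needs (2, 2, 0) <= (2, 2, 0) -> finishes; pool += (1, 0, 2) = (3, 2, 2)
  W7 needs (3, 2, 0) <= (3, 2, 2) -> finishes; pool += (0, 1, 0) = (3, 3, 2)
  W6 needs (0, 0, 1) <= (3, 3, 2) -> finishes; pool += (0, 2, 3) = (3, 5, 5)
  W8 needs (3, 2, 4) <= (3, 5, 5) -> finishes; pool += (0, 1, 0) = (3, 6, 5)
  W5 still needs (2, 2, 6) but only (3, 6, 5) is free — short on R3
  W3 still needs (5, 6, 6) but only (3, 6, 5) is free — short on R0 and R3
Permanently blocked: W5 and W3.


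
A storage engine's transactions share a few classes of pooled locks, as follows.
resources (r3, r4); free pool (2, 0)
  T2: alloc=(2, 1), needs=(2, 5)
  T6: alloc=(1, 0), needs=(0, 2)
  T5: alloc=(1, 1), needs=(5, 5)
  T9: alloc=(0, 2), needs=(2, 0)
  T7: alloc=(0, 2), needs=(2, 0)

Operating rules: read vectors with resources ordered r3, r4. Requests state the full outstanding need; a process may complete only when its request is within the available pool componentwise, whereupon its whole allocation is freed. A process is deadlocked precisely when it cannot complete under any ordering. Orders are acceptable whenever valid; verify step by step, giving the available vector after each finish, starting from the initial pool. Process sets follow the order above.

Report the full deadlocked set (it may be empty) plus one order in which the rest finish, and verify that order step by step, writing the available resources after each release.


The deadlocked set is T2 and T5.
Key observation: no order helps: past T9, T6, T7, the free pool tops out at (3, 4), below what each blocked process needs in r4.
One completion order for the rest: T9, T6, T7. Verifying each step:
  pool = (2, 0)
  T9 needs (2, 0) <= (2, 0) -> finishes; pool += (0, 2) = (2, 2)
  T6 needs (0, 2) <= (2, 2) -> finishes; pool += (1, 0) = (3, 2)
  T7 needs (2, 0) <= (3, 2) -> finishes; pool += (0, 2) = (3, 4)
The stuck group stays short no matter what:
  T2 still needs (2, 5) but only (3, 4) is free — short on r4
  T5 still needs (5, 5) but only (3, 4) is free — short on r3 and r4


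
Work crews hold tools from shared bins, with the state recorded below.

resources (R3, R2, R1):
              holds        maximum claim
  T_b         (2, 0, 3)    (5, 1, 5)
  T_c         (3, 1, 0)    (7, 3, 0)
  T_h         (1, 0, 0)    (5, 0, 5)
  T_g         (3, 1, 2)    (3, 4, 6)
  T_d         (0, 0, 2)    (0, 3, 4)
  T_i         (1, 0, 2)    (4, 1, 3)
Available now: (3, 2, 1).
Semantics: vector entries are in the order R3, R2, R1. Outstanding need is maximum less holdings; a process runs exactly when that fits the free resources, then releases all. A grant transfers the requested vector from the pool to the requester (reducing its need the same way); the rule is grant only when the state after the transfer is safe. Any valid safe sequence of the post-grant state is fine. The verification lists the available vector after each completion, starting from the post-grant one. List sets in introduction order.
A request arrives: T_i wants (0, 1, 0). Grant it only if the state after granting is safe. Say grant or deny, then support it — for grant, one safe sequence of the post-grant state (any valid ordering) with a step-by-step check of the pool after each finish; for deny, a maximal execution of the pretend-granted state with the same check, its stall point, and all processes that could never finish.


GRANT: granting preserves safety; a valid post-grant sequence is T_i, T_c, T_b, T_d, T_g, T_h.
Key observation: even at the reduced pool (3, 1, 1), T_i fits immediately, so safety survives the grant.
Step-by-step check of the post-grant state:
  pool = (3, 1, 1)
  T_i: need (3, 0, 1) fits (3, 1, 1); releases (1, 1, 2), pool now (4, 2, 3)
  T_c: need (4, 2, 0) fits (4, 2, 3); releases (3, 1, 0), pool now (7, 3, 3)
  T_b: need (3, 1, 2) fits (7, 3, 3); releases (2, 0, 3), pool now (9, 3, 6)
  T_d: need (0, 3, 2) fits (9, 3, 6); releases (0, 0, 2), pool now (9, 3, 8)
  T_g: need (0, 3, 4) fits (9, 3, 8); releases (3, 1, 2), pool now (12, 4, 10)
  T_h: need (4, 0, 5) fits (12, 4, 10); releases (1, 0, 0), pool now (13, 4, 10)
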